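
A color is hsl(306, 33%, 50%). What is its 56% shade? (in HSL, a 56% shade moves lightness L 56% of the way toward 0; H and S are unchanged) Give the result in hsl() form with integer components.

hsl(306, 33%, 22%)

L moves 56% from 50 toward 0: 50 − 28 = 22 → 22.
H and S are unchanged.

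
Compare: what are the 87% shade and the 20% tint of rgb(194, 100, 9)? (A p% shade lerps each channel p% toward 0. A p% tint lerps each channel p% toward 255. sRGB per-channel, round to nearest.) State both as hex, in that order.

#190D01, #CE833A

87% shade:
  R: 194 − 168.78 = 25.22 → 25
  G: 100 − 87 = 13 → 13
  B: 9 + 0.87×(0−9) = 9 − 7.83 = 1.17 → 1
  → #190D01
20% tint:
  R: 194 + 0.2×(255−194) = 194 + 12.2 = 206.2 → 206
  G: 100 + 0.2×(255−100) = 100 + 31 = 131 → 131
  B: 9 + 0.2×(255−9) = 9 + 49.2 = 58.2 → 58
  → #CE833A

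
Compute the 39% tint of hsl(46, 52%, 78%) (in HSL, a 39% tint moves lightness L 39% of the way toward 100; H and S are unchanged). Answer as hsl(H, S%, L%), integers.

hsl(46, 52%, 87%)

L moves 39% from 78 toward 100: 78 + 8.58 = 86.58 → 87.
H and S are unchanged.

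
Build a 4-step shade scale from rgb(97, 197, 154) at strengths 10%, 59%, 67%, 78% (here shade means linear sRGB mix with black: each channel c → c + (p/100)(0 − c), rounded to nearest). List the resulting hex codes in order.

10%: (97 − 9.7 = 87.3→87, 197 − 19.7 = 177.3→177, 154 − 15.4 = 138.6→139) → #57b18b
59%: (97 − 57.23 = 39.77→40, 197 − 116.23 = 80.77→81, 154 − 90.86 = 63.14→63) → #28513f
67%: (97 − 64.99 = 32.01→32, 197 − 131.99 = 65.01→65, 154 − 103.18 = 50.82→51) → #204133
78%: (97 − 75.66 = 21.34→21, 197 − 153.66 = 43.34→43, 154 − 120.12 = 33.88→34) → #152b22

#57b18b, #28513f, #204133, #152b22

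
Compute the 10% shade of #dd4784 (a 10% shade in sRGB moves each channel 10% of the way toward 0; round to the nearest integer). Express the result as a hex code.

#dd4784 is rgb(221, 71, 132).
A 10% shade moves each channel 10% toward 0:
  R: 221 + 0.1×(0−221) = 221 − 22.1 = 198.9 → 199
  G: 71 + 0.1×(0−71) = 71 − 7.1 = 63.9 → 64
  B: 132 + 0.1×(0−132) = 132 − 13.2 = 118.8 → 119
rgb(199, 64, 119) = #c74077.

#c74077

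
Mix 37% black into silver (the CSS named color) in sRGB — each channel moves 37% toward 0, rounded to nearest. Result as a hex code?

CSS silver is rgb(192, 192, 192).
Lerp each channel 37% toward 0:
  R: 192 − 71.04 = 120.96 → 121
  G: 192 − 71.04 = 120.96 → 121
  B: 192 + 0.37×(0−192) = 192 − 71.04 = 120.96 → 121
rgb(121, 121, 121) = #797979.

#797979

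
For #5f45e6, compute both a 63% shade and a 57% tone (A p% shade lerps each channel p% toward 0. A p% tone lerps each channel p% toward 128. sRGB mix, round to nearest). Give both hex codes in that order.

#5f45e6 is rgb(95, 69, 230).
63% shade:
  R: 95 − 59.85 = 35.15 → 35
  G: 69 + 0.63×(0−69) = 69 − 43.47 = 25.53 → 26
  B: 230 + 0.63×(0−230) = 230 − 144.9 = 85.1 → 85
  → #231a55
57% tone:
  R: 95 + 0.57×(128−95) = 95 + 18.81 = 113.81 → 114
  G: 69 + 33.63 = 102.63 → 103
  B: 230 + 0.57×(128−230) = 230 − 58.14 = 171.86 → 172
  → #7267ac

#231a55, #7267ac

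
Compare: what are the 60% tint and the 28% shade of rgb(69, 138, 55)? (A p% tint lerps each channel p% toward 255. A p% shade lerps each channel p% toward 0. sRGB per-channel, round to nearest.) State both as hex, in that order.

#B5D0AF, #326328

60% tint:
  R: 69 + 111.6 = 180.6 → 181
  G: 138 + 0.6×(255−138) = 138 + 70.2 = 208.2 → 208
  B: 55 + 0.6×(255−55) = 55 + 120 = 175 → 175
  → #B5D0AF
28% shade:
  R: 69 + 0.28×(0−69) = 69 − 19.32 = 49.68 → 50
  G: 138 + 0.28×(0−138) = 138 − 38.64 = 99.36 → 99
  B: 55 + 0.28×(0−55) = 55 − 15.4 = 39.6 → 40
  → #326328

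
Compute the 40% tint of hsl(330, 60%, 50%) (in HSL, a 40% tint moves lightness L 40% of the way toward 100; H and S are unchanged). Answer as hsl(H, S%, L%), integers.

L moves 40% from 50 toward 100: 50 + 20 = 70 → 70.
H and S are unchanged.

hsl(330, 60%, 70%)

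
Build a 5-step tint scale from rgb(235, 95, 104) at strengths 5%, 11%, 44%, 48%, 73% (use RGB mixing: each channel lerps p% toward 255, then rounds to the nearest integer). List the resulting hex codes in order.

#EC6770, #ED7179, #F4A5AA, #F5ACB0, #FAD4D6

5%: (235 + 1 = 236→236, 95 + 8 = 103→103, 104 + 7.55 = 111.55→112) → #EC6770
11%: (235 + 2.2 = 237.2→237, 95 + 17.6 = 112.6→113, 104 + 16.61 = 120.61→121) → #ED7179
44%: (235 + 8.8 = 243.8→244, 95 + 70.4 = 165.4→165, 104 + 66.44 = 170.44→170) → #F4A5AA
48%: (235 + 9.6 = 244.6→245, 95 + 76.8 = 171.8→172, 104 + 72.48 = 176.48→176) → #F5ACB0
73%: (235 + 14.6 = 249.6→250, 95 + 116.8 = 211.8→212, 104 + 110.23 = 214.23→214) → #FAD4D6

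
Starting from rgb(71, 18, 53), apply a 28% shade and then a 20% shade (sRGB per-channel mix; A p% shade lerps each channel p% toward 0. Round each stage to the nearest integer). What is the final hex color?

Per channel, c → c + 0.28(0 − c):
  R: 71 − 19.88 = 51.12 → 51
  G: 18 + 0.28×(0−18) = 18 − 5.04 = 12.96 → 13
  B: 53 + 0.28×(0−53) = 53 − 14.84 = 38.16 → 38
After the shade: rgb(51, 13, 38) = #330D26.
A 20% shade moves each channel 20% toward 0:
  R: 51 + 0.2×(0−51) = 51 − 10.2 = 40.8 → 41
  G: 13 + 0.2×(0−13) = 13 − 2.6 = 10.4 → 10
  B: 38 + 0.2×(0−38) = 38 − 7.6 = 30.4 → 30
rgb(41, 10, 30) = #290A1E.

#290A1E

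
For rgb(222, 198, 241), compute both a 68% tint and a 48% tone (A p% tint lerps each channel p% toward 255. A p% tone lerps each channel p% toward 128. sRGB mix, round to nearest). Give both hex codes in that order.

#f4edfb, #b1a4bb

68% tint:
  R: 222 + 0.68×(255−222) = 222 + 22.44 = 244.44 → 244
  G: 198 + 38.76 = 236.76 → 237
  B: 241 + 9.52 = 250.52 → 251
  → #f4edfb
48% tone:
  R: 222 + 0.48×(128−222) = 222 − 45.12 = 176.88 → 177
  G: 198 + 0.48×(128−198) = 198 − 33.6 = 164.4 → 164
  B: 241 + 0.48×(128−241) = 241 − 54.24 = 186.76 → 187
  → #b1a4bb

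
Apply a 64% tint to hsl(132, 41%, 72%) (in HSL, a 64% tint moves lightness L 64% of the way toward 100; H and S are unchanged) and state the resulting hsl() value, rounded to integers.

L moves 64% from 72 toward 100: 72 + 17.92 = 89.92 → 90.
H and S are unchanged.

hsl(132, 41%, 90%)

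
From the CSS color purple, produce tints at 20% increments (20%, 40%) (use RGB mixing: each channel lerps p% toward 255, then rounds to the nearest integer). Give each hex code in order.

CSS purple is rgb(128, 0, 128).
20%: (128 + 25.4 = 153.4→153, 0 + 51 = 51→51, 128 + 25.4 = 153.4→153) → #993399
40%: (128 + 50.8 = 178.8→179, 0 + 102 = 102→102, 128 + 50.8 = 178.8→179) → #B366B3

#993399, #B366B3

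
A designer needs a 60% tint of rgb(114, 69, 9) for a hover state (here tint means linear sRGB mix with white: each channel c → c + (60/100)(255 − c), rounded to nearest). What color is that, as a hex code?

#C7B59D

Per channel, c → c + 0.6(255 − c):
  R: 114 + 0.6×(255−114) = 114 + 84.6 = 198.6 → 199
  G: 69 + 0.6×(255−69) = 69 + 111.6 = 180.6 → 181
  B: 9 + 147.6 = 156.6 → 157
rgb(199, 181, 157) = #C7B59D.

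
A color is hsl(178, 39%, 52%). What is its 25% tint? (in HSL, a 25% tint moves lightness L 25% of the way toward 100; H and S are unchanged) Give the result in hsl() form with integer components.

L moves 25% from 52 toward 100: 52 + 12 = 64 → 64.
H and S are unchanged.

hsl(178, 39%, 64%)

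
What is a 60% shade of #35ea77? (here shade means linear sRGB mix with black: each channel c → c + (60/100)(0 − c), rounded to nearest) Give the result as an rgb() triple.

rgb(21, 94, 48)

#35ea77 is rgb(53, 234, 119).
A 60% shade moves each channel 60% toward 0:
  R: 53 + 0.6×(0−53) = 53 − 31.8 = 21.2 → 21
  G: 234 + 0.6×(0−234) = 234 − 140.4 = 93.6 → 94
  B: 119 − 71.4 = 47.6 → 48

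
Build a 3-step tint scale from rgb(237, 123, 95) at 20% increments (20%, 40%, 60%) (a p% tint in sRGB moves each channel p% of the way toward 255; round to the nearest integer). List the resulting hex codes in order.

20%: (237 + 3.6 = 240.6→241, 123 + 26.4 = 149.4→149, 95 + 32 = 127→127) → #f1957f
40%: (237 + 7.2 = 244.2→244, 123 + 52.8 = 175.8→176, 95 + 64 = 159→159) → #f4b09f
60%: (237 + 10.8 = 247.8→248, 123 + 79.2 = 202.2→202, 95 + 96 = 191→191) → #f8cabf

#f1957f, #f4b09f, #f8cabf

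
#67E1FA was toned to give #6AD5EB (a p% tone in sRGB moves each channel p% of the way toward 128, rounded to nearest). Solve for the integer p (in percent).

12%

#67E1FA is rgb(103, 225, 250); #6AD5EB is rgb(106, 213, 235).
On the B channel (widest range): 235 ≈ 250 + (p/100)(128 − 250), so p ≈ 100×(235 − 250)/(128 − 250) = -1500/-122 = 12.30.
p = 12 reproduces all three channels after rounding.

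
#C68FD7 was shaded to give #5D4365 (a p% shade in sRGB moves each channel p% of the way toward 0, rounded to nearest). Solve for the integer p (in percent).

#C68FD7 is rgb(198, 143, 215); #5D4365 is rgb(93, 67, 101).
On the B channel (widest range): 101 ≈ 215 + (p/100)(0 − 215), so p ≈ 100×(101 − 215)/(0 − 215) = -11400/-215 = 53.02.
p = 53 reproduces all three channels after rounding.

53%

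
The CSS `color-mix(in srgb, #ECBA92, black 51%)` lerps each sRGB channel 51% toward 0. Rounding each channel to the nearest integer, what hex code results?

#745B48

#ECBA92 is rgb(236, 186, 146).
A 51% shade moves each channel 51% toward 0:
  R: 236 + 0.51×(0−236) = 236 − 120.36 = 115.64 → 116
  G: 186 + 0.51×(0−186) = 186 − 94.86 = 91.14 → 91
  B: 146 + 0.51×(0−146) = 146 − 74.46 = 71.54 → 72
rgb(116, 91, 72) = #745B48.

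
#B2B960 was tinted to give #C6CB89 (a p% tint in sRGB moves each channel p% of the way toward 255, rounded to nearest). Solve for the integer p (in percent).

26%

#B2B960 is rgb(178, 185, 96); #C6CB89 is rgb(198, 203, 137).
On the B channel (widest range): 137 ≈ 96 + (p/100)(255 − 96), so p ≈ 100×(137 − 96)/(255 − 96) = 4100/159 = 25.79.
p = 26 reproduces all three channels after rounding.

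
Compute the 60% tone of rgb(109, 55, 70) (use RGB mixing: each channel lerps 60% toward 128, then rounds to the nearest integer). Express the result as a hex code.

#786369

Per channel, c → c + 0.6(128 − c):
  R: 109 + 11.4 = 120.4 → 120
  G: 55 + 0.6×(128−55) = 55 + 43.8 = 98.8 → 99
  B: 70 + 34.8 = 104.8 → 105
rgb(120, 99, 105) = #786369.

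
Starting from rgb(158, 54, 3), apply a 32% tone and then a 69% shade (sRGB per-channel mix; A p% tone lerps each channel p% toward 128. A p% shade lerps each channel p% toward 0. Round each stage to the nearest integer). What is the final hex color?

#2E180D

Lerp each channel 32% toward 128:
  R: 158 + 0.32×(128−158) = 158 − 9.6 = 148.4 → 148
  G: 54 + 23.68 = 77.68 → 78
  B: 3 + 0.32×(128−3) = 3 + 40 = 43 → 43
After the tone: rgb(148, 78, 43) = #944E2B.
A 69% shade moves each channel 69% toward 0:
  R: 148 − 102.12 = 45.88 → 46
  G: 78 + 0.69×(0−78) = 78 − 53.82 = 24.18 → 24
  B: 43 − 29.67 = 13.33 → 13
rgb(46, 24, 13) = #2E180D.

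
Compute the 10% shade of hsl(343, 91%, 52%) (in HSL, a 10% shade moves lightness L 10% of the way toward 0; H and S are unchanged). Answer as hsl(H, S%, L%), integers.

L moves 10% from 52 toward 0: 52 − 5.2 = 46.8 → 47.
H and S are unchanged.

hsl(343, 91%, 47%)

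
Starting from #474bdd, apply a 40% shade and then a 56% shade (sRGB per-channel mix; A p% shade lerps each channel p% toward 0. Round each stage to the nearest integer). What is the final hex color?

#13143b

#474bdd is rgb(71, 75, 221).
A 40% shade moves each channel 40% toward 0:
  R: 71 − 28.4 = 42.6 → 43
  G: 75 + 0.4×(0−75) = 75 − 30 = 45 → 45
  B: 221 + 0.4×(0−221) = 221 − 88.4 = 132.6 → 133
After the shade: rgb(43, 45, 133) = #2b2d85.
Per channel, c → c + 0.56(0 − c):
  R: 43 − 24.08 = 18.92 → 19
  G: 45 + 0.56×(0−45) = 45 − 25.2 = 19.8 → 20
  B: 133 + 0.56×(0−133) = 133 − 74.48 = 58.52 → 59
rgb(19, 20, 59) = #13143b.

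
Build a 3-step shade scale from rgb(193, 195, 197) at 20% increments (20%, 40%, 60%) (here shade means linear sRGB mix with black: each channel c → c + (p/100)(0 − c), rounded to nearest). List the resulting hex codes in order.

#9a9c9e, #747576, #4d4e4f

20%: (193 − 38.6 = 154.4→154, 195 − 39 = 156→156, 197 − 39.4 = 157.6→158) → #9a9c9e
40%: (193 − 77.2 = 115.8→116, 195 − 78 = 117→117, 197 − 78.8 = 118.2→118) → #747576
60%: (193 − 115.8 = 77.2→77, 195 − 117 = 78→78, 197 − 118.2 = 78.8→79) → #4d4e4f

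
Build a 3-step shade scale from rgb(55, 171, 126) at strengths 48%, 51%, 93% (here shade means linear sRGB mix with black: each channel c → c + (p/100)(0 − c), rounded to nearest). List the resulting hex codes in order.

#1d5942, #1b543e, #040c09

48%: (55 − 26.4 = 28.6→29, 171 − 82.08 = 88.92→89, 126 − 60.48 = 65.52→66) → #1d5942
51%: (55 − 28.05 = 26.95→27, 171 − 87.21 = 83.79→84, 126 − 64.26 = 61.74→62) → #1b543e
93%: (55 − 51.15 = 3.85→4, 171 − 159.03 = 11.97→12, 126 − 117.18 = 8.82→9) → #040c09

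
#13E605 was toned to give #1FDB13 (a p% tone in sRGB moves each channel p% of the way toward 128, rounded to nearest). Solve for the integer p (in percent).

#13E605 is rgb(19, 230, 5); #1FDB13 is rgb(31, 219, 19).
On the B channel (widest range): 19 ≈ 5 + (p/100)(128 − 5), so p ≈ 100×(19 − 5)/(128 − 5) = 1400/123 = 11.38.
p = 11 reproduces all three channels after rounding.

11%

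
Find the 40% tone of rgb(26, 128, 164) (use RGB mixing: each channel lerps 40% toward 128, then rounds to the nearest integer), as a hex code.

#438096

A 40% tone moves each channel 40% toward 128:
  R: 26 + 40.8 = 66.8 → 67
  G: 128 + 0.4×(128−128) = 128 + 0 = 128 → 128
  B: 164 − 14.4 = 149.6 → 150
rgb(67, 128, 150) = #438096.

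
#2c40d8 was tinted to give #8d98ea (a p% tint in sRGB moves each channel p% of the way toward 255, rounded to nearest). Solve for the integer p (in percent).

#2c40d8 is rgb(44, 64, 216); #8d98ea is rgb(141, 152, 234).
On the R channel (widest range): 141 ≈ 44 + (p/100)(255 − 44), so p ≈ 100×(141 − 44)/(255 − 44) = 9700/211 = 45.97.
p = 46 reproduces all three channels after rounding.

46%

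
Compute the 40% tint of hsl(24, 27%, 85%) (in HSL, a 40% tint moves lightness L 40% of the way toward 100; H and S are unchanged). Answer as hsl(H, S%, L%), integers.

hsl(24, 27%, 91%)

L moves 40% from 85 toward 100: 85 + 6 = 91 → 91.
H and S are unchanged.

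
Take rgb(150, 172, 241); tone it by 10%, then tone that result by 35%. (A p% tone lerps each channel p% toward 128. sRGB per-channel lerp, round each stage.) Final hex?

#8D9AC2

Per channel, c → c + 0.1(128 − c):
  R: 150 − 2.2 = 147.8 → 148
  G: 172 + 0.1×(128−172) = 172 − 4.4 = 167.6 → 168
  B: 241 + 0.1×(128−241) = 241 − 11.3 = 229.7 → 230
After the tone: rgb(148, 168, 230) = #94A8E6.
Lerp each channel 35% toward 128:
  R: 148 + 0.35×(128−148) = 148 − 7 = 141 → 141
  G: 168 + 0.35×(128−168) = 168 − 14 = 154 → 154
  B: 230 − 35.7 = 194.3 → 194
rgb(141, 154, 194) = #8D9AC2.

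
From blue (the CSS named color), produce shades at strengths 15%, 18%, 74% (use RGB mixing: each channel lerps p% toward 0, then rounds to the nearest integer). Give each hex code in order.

CSS blue is rgb(0, 0, 255).
15%: (0→0, 0→0, 255 − 38.25 = 216.75→217) → #0000D9
18%: (0→0, 0→0, 255 − 45.9 = 209.1→209) → #0000D1
74%: (0→0, 0→0, 255 − 188.7 = 66.3→66) → #000042

#0000D9, #0000D1, #000042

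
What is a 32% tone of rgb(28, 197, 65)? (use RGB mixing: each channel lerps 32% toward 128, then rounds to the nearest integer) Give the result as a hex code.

A 32% tone moves each channel 32% toward 128:
  R: 28 + 32 = 60 → 60
  G: 197 + 0.32×(128−197) = 197 − 22.08 = 174.92 → 175
  B: 65 + 0.32×(128−65) = 65 + 20.16 = 85.16 → 85
rgb(60, 175, 85) = #3CAF55.

#3CAF55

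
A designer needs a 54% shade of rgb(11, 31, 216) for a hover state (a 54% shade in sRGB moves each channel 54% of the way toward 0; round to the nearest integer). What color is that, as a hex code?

Per channel, c → c + 0.54(0 − c):
  R: 11 − 5.94 = 5.06 → 5
  G: 31 − 16.74 = 14.26 → 14
  B: 216 − 116.64 = 99.36 → 99
rgb(5, 14, 99) = #050E63.

#050E63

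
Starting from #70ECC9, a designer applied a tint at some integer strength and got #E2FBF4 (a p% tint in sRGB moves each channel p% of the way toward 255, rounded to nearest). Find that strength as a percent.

80%

#70ECC9 is rgb(112, 236, 201); #E2FBF4 is rgb(226, 251, 244).
On the R channel (widest range): 226 ≈ 112 + (p/100)(255 − 112), so p ≈ 100×(226 − 112)/(255 − 112) = 11400/143 = 79.72.
p = 80 reproduces all three channels after rounding.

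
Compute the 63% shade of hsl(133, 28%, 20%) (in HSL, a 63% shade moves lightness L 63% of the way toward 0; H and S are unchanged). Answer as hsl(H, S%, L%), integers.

hsl(133, 28%, 7%)

L moves 63% from 20 toward 0: 20 − 12.6 = 7.4 → 7.
H and S are unchanged.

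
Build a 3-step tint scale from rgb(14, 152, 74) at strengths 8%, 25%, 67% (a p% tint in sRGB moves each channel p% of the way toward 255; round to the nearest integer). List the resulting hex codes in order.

#21A058, #4AB277, #AFDDC3

8%: (14 + 19.28 = 33.28→33, 152 + 8.24 = 160.24→160, 74 + 14.48 = 88.48→88) → #21A058
25%: (14 + 60.25 = 74.25→74, 152 + 25.75 = 177.75→178, 74 + 45.25 = 119.25→119) → #4AB277
67%: (14 + 161.47 = 175.47→175, 152 + 69.01 = 221.01→221, 74 + 121.27 = 195.27→195) → #AFDDC3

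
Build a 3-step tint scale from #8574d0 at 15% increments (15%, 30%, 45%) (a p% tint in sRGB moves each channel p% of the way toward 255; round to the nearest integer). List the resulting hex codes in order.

#8574d0 is rgb(133, 116, 208).
15%: (133 + 18.3 = 151.3→151, 116 + 20.85 = 136.85→137, 208 + 7.05 = 215.05→215) → #9789d7
30%: (133 + 36.6 = 169.6→170, 116 + 41.7 = 157.7→158, 208 + 14.1 = 222.1→222) → #aa9ede
45%: (133 + 54.9 = 187.9→188, 116 + 62.55 = 178.55→179, 208 + 21.15 = 229.15→229) → #bcb3e5

#9789d7, #aa9ede, #bcb3e5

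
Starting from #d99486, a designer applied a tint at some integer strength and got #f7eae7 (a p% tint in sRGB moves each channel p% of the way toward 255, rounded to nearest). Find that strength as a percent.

80%

#d99486 is rgb(217, 148, 134); #f7eae7 is rgb(247, 234, 231).
On the B channel (widest range): 231 ≈ 134 + (p/100)(255 − 134), so p ≈ 100×(231 − 134)/(255 − 134) = 9700/121 = 80.17.
p = 80 reproduces all three channels after rounding.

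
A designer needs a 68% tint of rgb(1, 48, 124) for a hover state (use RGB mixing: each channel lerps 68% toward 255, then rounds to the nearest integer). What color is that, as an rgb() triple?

rgb(174, 189, 213)

Per channel, c → c + 0.68(255 − c):
  R: 1 + 0.68×(255−1) = 1 + 172.72 = 173.72 → 174
  G: 48 + 140.76 = 188.76 → 189
  B: 124 + 89.08 = 213.08 → 213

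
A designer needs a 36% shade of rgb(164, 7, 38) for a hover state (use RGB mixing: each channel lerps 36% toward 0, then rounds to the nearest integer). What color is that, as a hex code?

#690418

A 36% shade moves each channel 36% toward 0:
  R: 164 − 59.04 = 104.96 → 105
  G: 7 + 0.36×(0−7) = 7 − 2.52 = 4.48 → 4
  B: 38 + 0.36×(0−38) = 38 − 13.68 = 24.32 → 24
rgb(105, 4, 24) = #690418.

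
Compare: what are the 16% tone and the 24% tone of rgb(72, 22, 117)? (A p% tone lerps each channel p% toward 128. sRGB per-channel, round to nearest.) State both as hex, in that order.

16% tone:
  R: 72 + 8.96 = 80.96 → 81
  G: 22 + 16.96 = 38.96 → 39
  B: 117 + 1.76 = 118.76 → 119
  → #512777
24% tone:
  R: 72 + 13.44 = 85.44 → 85
  G: 22 + 25.44 = 47.44 → 47
  B: 117 + 2.64 = 119.64 → 120
  → #552f78

#512777, #552f78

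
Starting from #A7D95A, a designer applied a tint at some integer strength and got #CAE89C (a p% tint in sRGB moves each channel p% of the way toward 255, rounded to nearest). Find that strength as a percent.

40%

#A7D95A is rgb(167, 217, 90); #CAE89C is rgb(202, 232, 156).
On the B channel (widest range): 156 ≈ 90 + (p/100)(255 − 90), so p ≈ 100×(156 − 90)/(255 − 90) = 6600/165 = 40.00.
p = 40 reproduces all three channels after rounding.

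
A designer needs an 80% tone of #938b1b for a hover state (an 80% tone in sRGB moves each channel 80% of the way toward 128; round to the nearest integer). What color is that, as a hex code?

#938b1b is rgb(147, 139, 27).
Per channel, c → c + 0.8(128 − c):
  R: 147 − 15.2 = 131.8 → 132
  G: 139 + 0.8×(128−139) = 139 − 8.8 = 130.2 → 130
  B: 27 + 0.8×(128−27) = 27 + 80.8 = 107.8 → 108
rgb(132, 130, 108) = #84826c.

#84826c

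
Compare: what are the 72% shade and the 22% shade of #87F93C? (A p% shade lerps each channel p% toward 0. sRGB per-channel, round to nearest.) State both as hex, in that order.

#87F93C is rgb(135, 249, 60).
72% shade:
  R: 135 − 97.2 = 37.8 → 38
  G: 249 − 179.28 = 69.72 → 70
  B: 60 − 43.2 = 16.8 → 17
  → #264611
22% shade:
  R: 135 + 0.22×(0−135) = 135 − 29.7 = 105.3 → 105
  G: 249 − 54.78 = 194.22 → 194
  B: 60 + 0.22×(0−60) = 60 − 13.2 = 46.8 → 47
  → #69C22F

#264611, #69C22F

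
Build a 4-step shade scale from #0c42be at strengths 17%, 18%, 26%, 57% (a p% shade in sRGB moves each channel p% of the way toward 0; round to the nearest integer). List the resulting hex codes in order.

#0c42be is rgb(12, 66, 190).
17%: (12 − 2.04 = 9.96→10, 66 − 11.22 = 54.78→55, 190 − 32.3 = 157.7→158) → #0a379e
18%: (12 − 2.16 = 9.84→10, 66 − 11.88 = 54.12→54, 190 − 34.2 = 155.8→156) → #0a369c
26%: (12 − 3.12 = 8.88→9, 66 − 17.16 = 48.84→49, 190 − 49.4 = 140.6→141) → #09318d
57%: (12 − 6.84 = 5.16→5, 66 − 37.62 = 28.38→28, 190 − 108.3 = 81.7→82) → #051c52

#0a379e, #0a369c, #09318d, #051c52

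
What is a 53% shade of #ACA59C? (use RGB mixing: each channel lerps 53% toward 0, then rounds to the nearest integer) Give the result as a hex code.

#ACA59C is rgb(172, 165, 156).
A 53% shade moves each channel 53% toward 0:
  R: 172 + 0.53×(0−172) = 172 − 91.16 = 80.84 → 81
  G: 165 + 0.53×(0−165) = 165 − 87.45 = 77.55 → 78
  B: 156 + 0.53×(0−156) = 156 − 82.68 = 73.32 → 73
rgb(81, 78, 73) = #514E49.

#514E49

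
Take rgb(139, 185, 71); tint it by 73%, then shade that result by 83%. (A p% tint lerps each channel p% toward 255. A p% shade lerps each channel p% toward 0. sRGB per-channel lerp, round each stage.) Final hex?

Per channel, c → c + 0.73(255 − c):
  R: 139 + 84.68 = 223.68 → 224
  G: 185 + 0.73×(255−185) = 185 + 51.1 = 236.1 → 236
  B: 71 + 0.73×(255−71) = 71 + 134.32 = 205.32 → 205
After the tint: rgb(224, 236, 205) = #E0ECCD.
Lerp each channel 83% toward 0:
  R: 224 − 185.92 = 38.08 → 38
  G: 236 + 0.83×(0−236) = 236 − 195.88 = 40.12 → 40
  B: 205 − 170.15 = 34.85 → 35
rgb(38, 40, 35) = #262823.

#262823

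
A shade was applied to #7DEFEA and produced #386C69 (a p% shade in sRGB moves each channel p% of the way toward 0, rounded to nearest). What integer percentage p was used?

#7DEFEA is rgb(125, 239, 234); #386C69 is rgb(56, 108, 105).
On the G channel (widest range): 108 ≈ 239 + (p/100)(0 − 239), so p ≈ 100×(108 − 239)/(0 − 239) = -13100/-239 = 54.81.
p = 55 reproduces all three channels after rounding.

55%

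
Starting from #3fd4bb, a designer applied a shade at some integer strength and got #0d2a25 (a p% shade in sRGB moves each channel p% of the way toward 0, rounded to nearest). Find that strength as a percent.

#3fd4bb is rgb(63, 212, 187); #0d2a25 is rgb(13, 42, 37).
On the G channel (widest range): 42 ≈ 212 + (p/100)(0 − 212), so p ≈ 100×(42 − 212)/(0 − 212) = -17000/-212 = 80.19.
p = 80 reproduces all three channels after rounding.

80%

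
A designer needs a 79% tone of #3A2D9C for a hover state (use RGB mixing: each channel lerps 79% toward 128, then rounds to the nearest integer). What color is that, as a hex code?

#716F86

#3A2D9C is rgb(58, 45, 156).
A 79% tone moves each channel 79% toward 128:
  R: 58 + 0.79×(128−58) = 58 + 55.3 = 113.3 → 113
  G: 45 + 65.57 = 110.57 → 111
  B: 156 − 22.12 = 133.88 → 134
rgb(113, 111, 134) = #716F86.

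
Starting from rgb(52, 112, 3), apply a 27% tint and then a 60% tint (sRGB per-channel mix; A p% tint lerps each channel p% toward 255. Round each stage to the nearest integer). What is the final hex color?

Per channel, c → c + 0.27(255 − c):
  R: 52 + 0.27×(255−52) = 52 + 54.81 = 106.81 → 107
  G: 112 + 0.27×(255−112) = 112 + 38.61 = 150.61 → 151
  B: 3 + 0.27×(255−3) = 3 + 68.04 = 71.04 → 71
After the tint: rgb(107, 151, 71) = #6b9747.
Per channel, c → c + 0.6(255 − c):
  R: 107 + 0.6×(255−107) = 107 + 88.8 = 195.8 → 196
  G: 151 + 0.6×(255−151) = 151 + 62.4 = 213.4 → 213
  B: 71 + 0.6×(255−71) = 71 + 110.4 = 181.4 → 181
rgb(196, 213, 181) = #c4d5b5.

#c4d5b5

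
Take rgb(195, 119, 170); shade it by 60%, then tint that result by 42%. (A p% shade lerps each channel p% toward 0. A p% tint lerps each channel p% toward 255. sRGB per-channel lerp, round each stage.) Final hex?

Per channel, c → c + 0.6(0 − c):
  R: 195 − 117 = 78 → 78
  G: 119 − 71.4 = 47.6 → 48
  B: 170 + 0.6×(0−170) = 170 − 102 = 68 → 68
After the shade: rgb(78, 48, 68) = #4E3044.
Per channel, c → c + 0.42(255 − c):
  R: 78 + 74.34 = 152.34 → 152
  G: 48 + 0.42×(255−48) = 48 + 86.94 = 134.94 → 135
  B: 68 + 78.54 = 146.54 → 147
rgb(152, 135, 147) = #988793.

#988793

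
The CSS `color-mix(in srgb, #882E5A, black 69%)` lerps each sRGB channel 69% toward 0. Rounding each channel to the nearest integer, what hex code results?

#2A0E1C

#882E5A is rgb(136, 46, 90).
A 69% shade moves each channel 69% toward 0:
  R: 136 + 0.69×(0−136) = 136 − 93.84 = 42.16 → 42
  G: 46 − 31.74 = 14.26 → 14
  B: 90 + 0.69×(0−90) = 90 − 62.1 = 27.9 → 28
rgb(42, 14, 28) = #2A0E1C.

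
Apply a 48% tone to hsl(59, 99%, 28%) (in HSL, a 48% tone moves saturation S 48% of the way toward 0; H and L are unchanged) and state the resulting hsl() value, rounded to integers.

hsl(59, 51%, 28%)

S moves 48% from 99 toward 0: 99 − 47.52 = 51.48 → 51.
H and L are unchanged.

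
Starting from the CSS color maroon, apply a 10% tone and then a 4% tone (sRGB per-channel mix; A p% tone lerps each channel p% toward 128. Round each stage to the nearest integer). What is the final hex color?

CSS maroon is rgb(128, 0, 0).
Lerp each channel 10% toward 128:
  R: 128 + 0.1×(128−128) = 128 + 0 = 128 → 128
  G: 0 + 0.1×(128−0) = 0 + 12.8 = 12.8 → 13
  B: 0 + 12.8 = 12.8 → 13
After the tone: rgb(128, 13, 13) = #800D0D.
Per channel, c → c + 0.04(128 − c):
  R: 128 + 0.04×(128−128) = 128 + 0 = 128 → 128
  G: 13 + 4.6 = 17.6 → 18
  B: 13 + 0.04×(128−13) = 13 + 4.6 = 17.6 → 18
rgb(128, 18, 18) = #801212.

#801212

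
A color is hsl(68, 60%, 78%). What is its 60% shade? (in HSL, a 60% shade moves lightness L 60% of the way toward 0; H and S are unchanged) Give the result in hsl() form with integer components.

hsl(68, 60%, 31%)

L moves 60% from 78 toward 0: 78 − 46.8 = 31.2 → 31.
H and S are unchanged.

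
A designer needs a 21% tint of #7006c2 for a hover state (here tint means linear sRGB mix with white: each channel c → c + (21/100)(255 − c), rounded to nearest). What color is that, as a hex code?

#8e3acf

#7006c2 is rgb(112, 6, 194).
Lerp each channel 21% toward 255:
  R: 112 + 0.21×(255−112) = 112 + 30.03 = 142.03 → 142
  G: 6 + 52.29 = 58.29 → 58
  B: 194 + 12.81 = 206.81 → 207
rgb(142, 58, 207) = #8e3acf.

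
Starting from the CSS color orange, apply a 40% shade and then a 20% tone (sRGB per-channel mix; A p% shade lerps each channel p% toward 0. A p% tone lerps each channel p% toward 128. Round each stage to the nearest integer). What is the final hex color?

CSS orange is rgb(255, 165, 0).
Lerp each channel 40% toward 0:
  R: 255 − 102 = 153 → 153
  G: 165 − 66 = 99 → 99
  B: 0 + 0 = 0 → 0
After the shade: rgb(153, 99, 0) = #996300.
Lerp each channel 20% toward 128:
  R: 153 + 0.2×(128−153) = 153 − 5 = 148 → 148
  G: 99 + 0.2×(128−99) = 99 + 5.8 = 104.8 → 105
  B: 0 + 25.6 = 25.6 → 26
rgb(148, 105, 26) = #94691a.

#94691a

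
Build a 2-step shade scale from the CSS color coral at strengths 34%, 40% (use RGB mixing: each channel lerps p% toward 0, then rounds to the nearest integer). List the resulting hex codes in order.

#A85435, #994C30

CSS coral is rgb(255, 127, 80).
34%: (255 − 86.7 = 168.3→168, 127 − 43.18 = 83.82→84, 80 − 27.2 = 52.8→53) → #A85435
40%: (255 − 102 = 153→153, 127 − 50.8 = 76.2→76, 80 − 32 = 48→48) → #994C30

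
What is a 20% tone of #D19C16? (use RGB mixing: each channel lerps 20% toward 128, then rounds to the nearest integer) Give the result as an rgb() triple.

rgb(193, 150, 43)

#D19C16 is rgb(209, 156, 22).
Per channel, c → c + 0.2(128 − c):
  R: 209 + 0.2×(128−209) = 209 − 16.2 = 192.8 → 193
  G: 156 + 0.2×(128−156) = 156 − 5.6 = 150.4 → 150
  B: 22 + 0.2×(128−22) = 22 + 21.2 = 43.2 → 43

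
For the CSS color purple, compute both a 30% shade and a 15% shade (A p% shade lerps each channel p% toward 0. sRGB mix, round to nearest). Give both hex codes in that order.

CSS purple is rgb(128, 0, 128).
30% shade:
  R: 128 − 38.4 = 89.6 → 90
  G: 0 + 0 = 0 → 0
  B: 128 − 38.4 = 89.6 → 90
  → #5A005A
15% shade:
  R: 128 + 0.15×(0−128) = 128 − 19.2 = 108.8 → 109
  G: 0 + 0 = 0 → 0
  B: 128 − 19.2 = 108.8 → 109
  → #6D006D

#5A005A, #6D006D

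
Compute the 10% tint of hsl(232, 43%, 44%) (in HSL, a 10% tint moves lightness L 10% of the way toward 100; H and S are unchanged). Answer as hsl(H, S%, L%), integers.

L moves 10% from 44 toward 100: 44 + 5.6 = 49.6 → 50.
H and S are unchanged.

hsl(232, 43%, 50%)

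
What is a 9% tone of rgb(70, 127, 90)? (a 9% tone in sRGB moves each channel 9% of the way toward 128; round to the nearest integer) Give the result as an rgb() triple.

rgb(75, 127, 93)

Lerp each channel 9% toward 128:
  R: 70 + 5.22 = 75.22 → 75
  G: 127 + 0.09×(128−127) = 127 + 0.09 = 127.09 → 127
  B: 90 + 0.09×(128−90) = 90 + 3.42 = 93.42 → 93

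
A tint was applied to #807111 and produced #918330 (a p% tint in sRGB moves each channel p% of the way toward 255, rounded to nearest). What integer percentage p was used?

#807111 is rgb(128, 113, 17); #918330 is rgb(145, 131, 48).
On the B channel (widest range): 48 ≈ 17 + (p/100)(255 − 17), so p ≈ 100×(48 − 17)/(255 − 17) = 3100/238 = 13.03.
p = 13 reproduces all three channels after rounding.

13%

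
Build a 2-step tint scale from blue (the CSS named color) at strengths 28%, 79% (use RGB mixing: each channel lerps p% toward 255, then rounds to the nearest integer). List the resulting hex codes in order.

CSS blue is rgb(0, 0, 255).
28%: (0 + 71.4 = 71.4→71, 0 + 71.4 = 71.4→71, 255→255) → #4747FF
79%: (0 + 201.45 = 201.45→201, 0 + 201.45 = 201.45→201, 255→255) → #C9C9FF

#4747FF, #C9C9FF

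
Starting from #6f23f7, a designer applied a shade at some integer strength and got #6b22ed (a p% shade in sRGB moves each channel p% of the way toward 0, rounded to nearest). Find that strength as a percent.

4%

#6f23f7 is rgb(111, 35, 247); #6b22ed is rgb(107, 34, 237).
On the B channel (widest range): 237 ≈ 247 + (p/100)(0 − 247), so p ≈ 100×(237 − 247)/(0 − 247) = -1000/-247 = 4.05.
p = 4 reproduces all three channels after rounding.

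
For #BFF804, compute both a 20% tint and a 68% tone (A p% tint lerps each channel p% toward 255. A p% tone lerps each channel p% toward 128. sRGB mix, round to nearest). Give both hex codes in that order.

#CCF936, #94A658

#BFF804 is rgb(191, 248, 4).
20% tint:
  R: 191 + 12.8 = 203.8 → 204
  G: 248 + 1.4 = 249.4 → 249
  B: 4 + 50.2 = 54.2 → 54
  → #CCF936
68% tone:
  R: 191 + 0.68×(128−191) = 191 − 42.84 = 148.16 → 148
  G: 248 − 81.6 = 166.4 → 166
  B: 4 + 0.68×(128−4) = 4 + 84.32 = 88.32 → 88
  → #94A658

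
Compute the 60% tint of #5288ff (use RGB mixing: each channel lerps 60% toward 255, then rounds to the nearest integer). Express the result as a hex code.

#bacfff

#5288ff is rgb(82, 136, 255).
Lerp each channel 60% toward 255:
  R: 82 + 103.8 = 185.8 → 186
  G: 136 + 71.4 = 207.4 → 207
  B: 255 + 0.6×(255−255) = 255 + 0 = 255 → 255
rgb(186, 207, 255) = #bacfff.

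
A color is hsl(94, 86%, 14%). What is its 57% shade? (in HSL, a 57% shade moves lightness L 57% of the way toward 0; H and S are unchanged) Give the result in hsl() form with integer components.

L moves 57% from 14 toward 0: 14 − 7.98 = 6.02 → 6.
H and S are unchanged.

hsl(94, 86%, 6%)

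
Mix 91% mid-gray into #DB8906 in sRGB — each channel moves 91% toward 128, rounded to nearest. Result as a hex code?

#DB8906 is rgb(219, 137, 6).
Lerp each channel 91% toward 128:
  R: 219 + 0.91×(128−219) = 219 − 82.81 = 136.19 → 136
  G: 137 + 0.91×(128−137) = 137 − 8.19 = 128.81 → 129
  B: 6 + 0.91×(128−6) = 6 + 111.02 = 117.02 → 117
rgb(136, 129, 117) = #888175.

#888175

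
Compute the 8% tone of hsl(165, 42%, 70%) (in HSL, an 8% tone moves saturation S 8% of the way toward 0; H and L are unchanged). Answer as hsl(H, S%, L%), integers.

hsl(165, 39%, 70%)

S moves 8% from 42 toward 0: 42 − 3.36 = 38.64 → 39.
H and L are unchanged.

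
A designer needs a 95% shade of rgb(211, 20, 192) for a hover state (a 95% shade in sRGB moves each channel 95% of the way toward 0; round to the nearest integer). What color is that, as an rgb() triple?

rgb(11, 1, 10)

Lerp each channel 95% toward 0:
  R: 211 + 0.95×(0−211) = 211 − 200.45 = 10.55 → 11
  G: 20 − 19 = 1 → 1
  B: 192 − 182.4 = 9.6 → 10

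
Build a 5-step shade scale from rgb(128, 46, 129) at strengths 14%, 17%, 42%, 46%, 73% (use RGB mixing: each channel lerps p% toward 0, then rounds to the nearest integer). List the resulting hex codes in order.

#6e286f, #6a266b, #4a1b4b, #451946, #230c23

14%: (128 − 17.92 = 110.08→110, 46 − 6.44 = 39.56→40, 129 − 18.06 = 110.94→111) → #6e286f
17%: (128 − 21.76 = 106.24→106, 46 − 7.82 = 38.18→38, 129 − 21.93 = 107.07→107) → #6a266b
42%: (128 − 53.76 = 74.24→74, 46 − 19.32 = 26.68→27, 129 − 54.18 = 74.82→75) → #4a1b4b
46%: (128 − 58.88 = 69.12→69, 46 − 21.16 = 24.84→25, 129 − 59.34 = 69.66→70) → #451946
73%: (128 − 93.44 = 34.56→35, 46 − 33.58 = 12.42→12, 129 − 94.17 = 34.83→35) → #230c23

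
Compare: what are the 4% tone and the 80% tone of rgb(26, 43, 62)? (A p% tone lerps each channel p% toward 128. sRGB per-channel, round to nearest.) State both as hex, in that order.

#1e2e41, #6c6f73

4% tone:
  R: 26 + 0.04×(128−26) = 26 + 4.08 = 30.08 → 30
  G: 43 + 0.04×(128−43) = 43 + 3.4 = 46.4 → 46
  B: 62 + 2.64 = 64.64 → 65
  → #1e2e41
80% tone:
  R: 26 + 0.8×(128−26) = 26 + 81.6 = 107.6 → 108
  G: 43 + 0.8×(128−43) = 43 + 68 = 111 → 111
  B: 62 + 0.8×(128−62) = 62 + 52.8 = 114.8 → 115
  → #6c6f73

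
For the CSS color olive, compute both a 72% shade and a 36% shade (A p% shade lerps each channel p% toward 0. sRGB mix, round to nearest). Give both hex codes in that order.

#242400, #525200

CSS olive is rgb(128, 128, 0).
72% shade:
  R: 128 + 0.72×(0−128) = 128 − 92.16 = 35.84 → 36
  G: 128 + 0.72×(0−128) = 128 − 92.16 = 35.84 → 36
  B: 0 + 0 = 0 → 0
  → #242400
36% shade:
  R: 128 + 0.36×(0−128) = 128 − 46.08 = 81.92 → 82
  G: 128 − 46.08 = 81.92 → 82
  B: 0 + 0.36×(0−0) = 0 + 0 = 0 → 0
  → #525200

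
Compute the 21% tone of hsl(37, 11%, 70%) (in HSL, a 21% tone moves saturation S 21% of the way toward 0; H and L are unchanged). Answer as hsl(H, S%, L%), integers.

S moves 21% from 11 toward 0: 11 − 2.31 = 8.69 → 9.
H and L are unchanged.

hsl(37, 9%, 70%)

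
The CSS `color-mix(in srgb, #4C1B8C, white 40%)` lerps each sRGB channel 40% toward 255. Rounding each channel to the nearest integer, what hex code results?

#9476BA

#4C1B8C is rgb(76, 27, 140).
Lerp each channel 40% toward 255:
  R: 76 + 0.4×(255−76) = 76 + 71.6 = 147.6 → 148
  G: 27 + 0.4×(255−27) = 27 + 91.2 = 118.2 → 118
  B: 140 + 0.4×(255−140) = 140 + 46 = 186 → 186
rgb(148, 118, 186) = #9476BA.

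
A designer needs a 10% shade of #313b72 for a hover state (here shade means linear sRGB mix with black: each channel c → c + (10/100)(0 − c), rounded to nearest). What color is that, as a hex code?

#2c3567

#313b72 is rgb(49, 59, 114).
Lerp each channel 10% toward 0:
  R: 49 + 0.1×(0−49) = 49 − 4.9 = 44.1 → 44
  G: 59 + 0.1×(0−59) = 59 − 5.9 = 53.1 → 53
  B: 114 + 0.1×(0−114) = 114 − 11.4 = 102.6 → 103
rgb(44, 53, 103) = #2c3567.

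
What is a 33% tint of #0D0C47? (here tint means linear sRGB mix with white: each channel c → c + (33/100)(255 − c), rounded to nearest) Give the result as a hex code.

#0D0C47 is rgb(13, 12, 71).
A 33% tint moves each channel 33% toward 255:
  R: 13 + 0.33×(255−13) = 13 + 79.86 = 92.86 → 93
  G: 12 + 0.33×(255−12) = 12 + 80.19 = 92.19 → 92
  B: 71 + 0.33×(255−71) = 71 + 60.72 = 131.72 → 132
rgb(93, 92, 132) = #5D5C84.

#5D5C84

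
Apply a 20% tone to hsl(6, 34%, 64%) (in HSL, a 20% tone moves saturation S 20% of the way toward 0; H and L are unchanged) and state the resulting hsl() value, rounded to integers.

hsl(6, 27%, 64%)

S moves 20% from 34 toward 0: 34 − 6.8 = 27.2 → 27.
H and L are unchanged.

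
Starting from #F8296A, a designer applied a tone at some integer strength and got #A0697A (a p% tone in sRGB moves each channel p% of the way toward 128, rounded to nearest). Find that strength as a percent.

73%

#F8296A is rgb(248, 41, 106); #A0697A is rgb(160, 105, 122).
On the R channel (widest range): 160 ≈ 248 + (p/100)(128 − 248), so p ≈ 100×(160 − 248)/(128 − 248) = -8800/-120 = 73.33.
p = 73 reproduces all three channels after rounding.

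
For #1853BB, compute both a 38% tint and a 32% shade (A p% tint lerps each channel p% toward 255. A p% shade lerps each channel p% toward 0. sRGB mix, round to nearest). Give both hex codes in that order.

#7094D5, #10387F

#1853BB is rgb(24, 83, 187).
38% tint:
  R: 24 + 0.38×(255−24) = 24 + 87.78 = 111.78 → 112
  G: 83 + 65.36 = 148.36 → 148
  B: 187 + 0.38×(255−187) = 187 + 25.84 = 212.84 → 213
  → #7094D5
32% shade:
  R: 24 − 7.68 = 16.32 → 16
  G: 83 + 0.32×(0−83) = 83 − 26.56 = 56.44 → 56
  B: 187 − 59.84 = 127.16 → 127
  → #10387F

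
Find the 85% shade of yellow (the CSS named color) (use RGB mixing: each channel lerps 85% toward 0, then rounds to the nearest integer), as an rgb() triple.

CSS yellow is rgb(255, 255, 0).
An 85% shade moves each channel 85% toward 0:
  R: 255 + 0.85×(0−255) = 255 − 216.75 = 38.25 → 38
  G: 255 + 0.85×(0−255) = 255 − 216.75 = 38.25 → 38
  B: 0 + 0.85×(0−0) = 0 + 0 = 0 → 0

rgb(38, 38, 0)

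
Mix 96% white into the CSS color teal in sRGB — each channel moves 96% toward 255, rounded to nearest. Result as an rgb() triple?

rgb(245, 250, 250)

CSS teal is rgb(0, 128, 128).
Lerp each channel 96% toward 255:
  R: 0 + 0.96×(255−0) = 0 + 244.8 = 244.8 → 245
  G: 128 + 0.96×(255−128) = 128 + 121.92 = 249.92 → 250
  B: 128 + 121.92 = 249.92 → 250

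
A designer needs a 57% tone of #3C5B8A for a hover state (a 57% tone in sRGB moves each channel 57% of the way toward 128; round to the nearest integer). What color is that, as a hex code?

#3C5B8A is rgb(60, 91, 138).
A 57% tone moves each channel 57% toward 128:
  R: 60 + 38.76 = 98.76 → 99
  G: 91 + 21.09 = 112.09 → 112
  B: 138 + 0.57×(128−138) = 138 − 5.7 = 132.3 → 132
rgb(99, 112, 132) = #637084.

#637084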